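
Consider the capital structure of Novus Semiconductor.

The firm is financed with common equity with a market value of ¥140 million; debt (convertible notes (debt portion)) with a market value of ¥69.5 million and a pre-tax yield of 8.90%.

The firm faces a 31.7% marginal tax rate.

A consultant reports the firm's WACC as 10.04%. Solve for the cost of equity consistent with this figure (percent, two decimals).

Total capital V = 140 + 69.5 = 209.5.
Equity weight = 140/209.5 = 0.6683.
Convertible notes (debt portion) weight = 69.5/209.5 = 0.3317.
Debt contribution = 0.3317 × 8.9% × (1 − 31.7%) = 2.0166%.
Required equity contribution = 10.04% − 2.0166% = 8.0234%.
Re = 8.0234% / 0.6683 = 12.0065%.

12.01%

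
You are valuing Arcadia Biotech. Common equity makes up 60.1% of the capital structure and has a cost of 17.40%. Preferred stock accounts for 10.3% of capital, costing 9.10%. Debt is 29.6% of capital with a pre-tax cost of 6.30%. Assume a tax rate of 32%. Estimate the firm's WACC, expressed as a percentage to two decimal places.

After-tax cost of debt = 6.3% × (1 − 32%) = 4.2840%.
WACC = 0.601 × 17.4000% + 0.103 × 9.1000% + 0.296 × 4.2840% = 12.6628%.

12.66%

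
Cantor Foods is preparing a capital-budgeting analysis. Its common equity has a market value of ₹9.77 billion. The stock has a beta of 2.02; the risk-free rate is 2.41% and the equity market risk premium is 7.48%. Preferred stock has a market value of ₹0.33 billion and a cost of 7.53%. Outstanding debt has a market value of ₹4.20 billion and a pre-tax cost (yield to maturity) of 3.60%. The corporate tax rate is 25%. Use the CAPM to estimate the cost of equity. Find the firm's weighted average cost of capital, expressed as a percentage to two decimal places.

Cost of equity via CAPM: Re = 2.41% + 2.02 × 7.48% = 17.5196%.
Total capital V = 9.77 + 0.33 + 4.2 = 14.3.
Equity: weight = 9.77/14.3 = 0.6832; cost = 17.5196%.
Preferred: weight = 0.33/14.3 = 0.0231; cost = 7.53%.
Debt: weight = 4.2/14.3 = 0.2937; after-tax cost = 3.6% × (1 − 25%) = 2.7000%.
WACC = 0.6832 × 17.5196% + 0.0231 × 7.5300% + 0.2937 × 2.7000% = 12.9365%.

12.94%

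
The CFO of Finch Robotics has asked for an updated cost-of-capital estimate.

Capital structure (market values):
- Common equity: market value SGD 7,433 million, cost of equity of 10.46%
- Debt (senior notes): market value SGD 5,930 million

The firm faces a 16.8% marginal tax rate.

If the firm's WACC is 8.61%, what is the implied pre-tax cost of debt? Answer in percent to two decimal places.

7.56%

Total capital V = 7433 + 5930 = 13363.
Equity weight = 7433/13363 = 0.5562.
Senior notes weight = 5930/13363 = 0.4438.
Equity contribution = 0.5562 × 10.46% = 5.8182%.
Remaining for debt = 8.61% − 5.8182% = 2.7918%.
Rd × (1 − 16.8%) × 0.4438 = 2.7918%  ⇒  Rd = 7.5614%.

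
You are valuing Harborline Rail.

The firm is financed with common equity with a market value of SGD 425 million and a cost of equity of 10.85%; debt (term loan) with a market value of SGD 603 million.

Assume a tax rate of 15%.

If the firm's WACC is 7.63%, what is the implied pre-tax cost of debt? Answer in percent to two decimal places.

Total capital V = 425 + 603 = 1028.
Equity weight = 425/1028 = 0.4134.
Term loan weight = 603/1028 = 0.5866.
Equity contribution = 0.4134 × 10.85% = 4.4857%.
Remaining for debt = 7.63% − 4.4857% = 3.1443%.
Rd × (1 − 15%) × 0.5866 = 3.1443%  ⇒  Rd = 6.3065%.

6.31%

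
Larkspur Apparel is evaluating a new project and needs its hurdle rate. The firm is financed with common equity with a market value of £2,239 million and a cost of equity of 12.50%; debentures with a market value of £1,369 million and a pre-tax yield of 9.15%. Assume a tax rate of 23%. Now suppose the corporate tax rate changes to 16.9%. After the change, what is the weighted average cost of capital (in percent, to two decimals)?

10.64%

After the change:
Total capital V = 2239 + 1369 = 3608.
Equity: weight = 2239/3608 = 0.6206; cost = 12.5%.
Debentures: weight = 1369/3608 = 0.3794; after-tax cost = 9.15% × (1 − 16.9%) = 7.6037%.
WACC = 0.6206 × 12.5000% + 0.3794 × 7.6037% = 10.6422%.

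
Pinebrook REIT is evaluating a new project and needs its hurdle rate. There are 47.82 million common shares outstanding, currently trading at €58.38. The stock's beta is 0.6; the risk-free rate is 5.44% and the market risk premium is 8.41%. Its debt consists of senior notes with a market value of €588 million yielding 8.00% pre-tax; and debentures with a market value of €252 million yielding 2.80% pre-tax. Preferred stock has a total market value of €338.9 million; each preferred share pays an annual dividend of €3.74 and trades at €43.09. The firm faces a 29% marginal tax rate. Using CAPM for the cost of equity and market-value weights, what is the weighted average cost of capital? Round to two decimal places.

9.08%

Cost of equity via CAPM: Re = 5.44% + 0.6 × 8.41% = 10.4860%.
Cost of preferred: Rp = 3.74 / 43.09 = 8.6795%.
Market value of equity E = 58.38 × 47.82m = 2791.7316m.
Total capital V = 2791.7316 + 338.9 + 588 + 252 = 3970.6316.
Equity: weight = 2791.7316/3970.6316 = 0.7031; cost = 10.486%.
Preferred: weight = 338.9/3970.6316 = 0.0854; cost = 8.6795%.
Senior notes: weight = 588/3970.6316 = 0.1481; after-tax cost = 8% × (1 − 29%) = 5.6800%.
Debentures: weight = 252/3970.6316 = 0.0635; after-tax cost = 2.8% × (1 − 29%) = 1.9880%.
WACC = 0.7031 × 10.4860% + 0.0854 × 8.6795% + 0.1481 × 5.6800% + 0.0635 × 1.9880% = 9.0808%.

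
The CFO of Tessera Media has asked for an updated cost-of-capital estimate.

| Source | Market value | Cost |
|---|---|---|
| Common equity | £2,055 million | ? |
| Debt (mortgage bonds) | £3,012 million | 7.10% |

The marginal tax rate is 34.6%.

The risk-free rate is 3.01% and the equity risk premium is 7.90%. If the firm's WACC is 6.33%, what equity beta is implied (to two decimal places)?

0.73

Total capital V = 2055 + 3012 = 5067.
Equity weight = 2055/5067 = 0.4056.
Mortgage bonds weight = 3012/5067 = 0.5944.
Debt contribution = 0.5944 × 7.1% × (1 − 34.6%) = 2.7602%.
Required equity contribution = 6.33% − 2.7602% = 3.5698%  ⇒  Re = 8.8020%.
CAPM: 8.8020% = 3.01% + β × 7.9%  ⇒  β = 0.7332.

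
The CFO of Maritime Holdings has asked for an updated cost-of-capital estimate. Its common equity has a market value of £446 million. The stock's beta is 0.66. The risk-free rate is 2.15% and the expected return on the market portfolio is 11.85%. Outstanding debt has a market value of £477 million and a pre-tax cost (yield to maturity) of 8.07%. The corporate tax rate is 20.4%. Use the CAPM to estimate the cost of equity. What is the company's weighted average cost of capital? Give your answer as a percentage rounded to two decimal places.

Market risk premium = 11.85% − 2.15% = 9.7%.
Cost of equity via CAPM: Re = 2.15% + 0.66 × 9.7% = 8.5520%.
Total capital V = 446 + 477 = 923.
Equity: weight = 446/923 = 0.4832; cost = 8.552%.
Debt: weight = 477/923 = 0.5168; after-tax cost = 8.07% × (1 − 20.4%) = 6.4237%.
WACC = 0.4832 × 8.5520% + 0.5168 × 6.4237% = 7.4521%.

7.45%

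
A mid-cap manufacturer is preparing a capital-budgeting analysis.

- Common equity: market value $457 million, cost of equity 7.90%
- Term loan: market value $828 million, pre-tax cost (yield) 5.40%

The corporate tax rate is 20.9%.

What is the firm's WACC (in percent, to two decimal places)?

5.56%

Total capital V = 457 + 828 = 1285.
Equity: weight = 457/1285 = 0.3556; cost = 7.9%.
Term loan: weight = 828/1285 = 0.6444; after-tax cost = 5.4% × (1 − 20.9%) = 4.2714%.
WACC = 0.3556 × 7.9000% + 0.6444 × 4.2714% = 5.5619%.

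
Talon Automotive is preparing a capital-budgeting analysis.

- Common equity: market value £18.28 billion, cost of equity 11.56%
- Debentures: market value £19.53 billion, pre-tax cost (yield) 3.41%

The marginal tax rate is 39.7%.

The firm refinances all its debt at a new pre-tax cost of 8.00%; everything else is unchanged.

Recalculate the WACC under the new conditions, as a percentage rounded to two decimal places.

After the change:
Total capital V = 18.28 + 19.53 = 37.81.
Equity: weight = 18.28/37.81 = 0.4835; cost = 11.56%.
Debentures: weight = 19.53/37.81 = 0.5165; after-tax cost = 8% × (1 − 39.7%) = 4.8240%.
WACC = 0.4835 × 11.5600% + 0.5165 × 4.8240% = 8.0807%.

8.08%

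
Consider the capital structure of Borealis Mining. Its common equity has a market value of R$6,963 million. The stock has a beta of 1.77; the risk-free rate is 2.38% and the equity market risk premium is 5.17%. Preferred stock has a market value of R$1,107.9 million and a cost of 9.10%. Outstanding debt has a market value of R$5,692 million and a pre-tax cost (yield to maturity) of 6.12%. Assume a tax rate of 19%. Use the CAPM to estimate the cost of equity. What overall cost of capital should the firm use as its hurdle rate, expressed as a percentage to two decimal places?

Cost of equity via CAPM: Re = 2.38% + 1.77 × 5.17% = 11.5309%.
Total capital V = 6963 + 1107.9 + 5692 = 13762.9.
Equity: weight = 6963/13762.9 = 0.5059; cost = 11.5309%.
Preferred: weight = 1107.9/13762.9 = 0.0805; cost = 9.1%.
Debt: weight = 5692/13762.9 = 0.4136; after-tax cost = 6.12% × (1 − 19%) = 4.9572%.
WACC = 0.5059 × 11.5309% + 0.0805 × 9.1000% + 0.4136 × 4.9572% = 8.6165%.

8.62%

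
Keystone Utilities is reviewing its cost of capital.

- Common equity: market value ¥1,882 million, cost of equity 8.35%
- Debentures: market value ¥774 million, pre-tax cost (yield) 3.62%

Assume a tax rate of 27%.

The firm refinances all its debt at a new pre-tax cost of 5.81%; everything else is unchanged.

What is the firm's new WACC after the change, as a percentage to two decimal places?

After the change:
Total capital V = 1882 + 774 = 2656.
Equity: weight = 1882/2656 = 0.7086; cost = 8.35%.
Debentures: weight = 774/2656 = 0.2914; after-tax cost = 5.81% × (1 − 27%) = 4.2413%.
WACC = 0.7086 × 8.3500% + 0.2914 × 4.2413% = 7.1527%.

7.15%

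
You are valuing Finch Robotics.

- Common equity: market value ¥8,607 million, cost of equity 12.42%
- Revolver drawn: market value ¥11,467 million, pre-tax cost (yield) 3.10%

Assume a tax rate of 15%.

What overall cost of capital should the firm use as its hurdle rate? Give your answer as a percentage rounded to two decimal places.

Total capital V = 8607 + 11467 = 20074.
Equity: weight = 8607/20074 = 0.4288; cost = 12.42%.
Revolver drawn: weight = 11467/20074 = 0.5712; after-tax cost = 3.1% × (1 − 15%) = 2.6350%.
WACC = 0.4288 × 12.4200% + 0.5712 × 2.6350% = 6.8305%.

6.83%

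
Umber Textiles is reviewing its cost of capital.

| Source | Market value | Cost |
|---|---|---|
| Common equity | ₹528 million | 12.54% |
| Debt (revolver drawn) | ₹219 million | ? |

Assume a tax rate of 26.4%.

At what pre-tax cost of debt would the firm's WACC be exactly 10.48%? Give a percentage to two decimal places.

Total capital V = 528 + 219 = 747.
Equity weight = 528/747 = 0.7068.
Revolver drawn weight = 219/747 = 0.2932.
Equity contribution = 0.7068 × 12.54% = 8.8636%.
Remaining for debt = 10.48% − 8.8636% = 1.6164%.
Rd × (1 − 26.4%) × 0.2932 = 1.6164%  ⇒  Rd = 7.4911%.

7.49%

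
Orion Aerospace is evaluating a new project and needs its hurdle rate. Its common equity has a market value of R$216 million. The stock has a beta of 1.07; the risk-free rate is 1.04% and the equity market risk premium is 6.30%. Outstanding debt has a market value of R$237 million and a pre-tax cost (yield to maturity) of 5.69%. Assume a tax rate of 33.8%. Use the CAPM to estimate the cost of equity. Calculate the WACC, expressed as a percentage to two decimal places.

5.68%

Cost of equity via CAPM: Re = 1.04% + 1.07 × 6.3% = 7.7810%.
Total capital V = 216 + 237 = 453.
Equity: weight = 216/453 = 0.4768; cost = 7.781%.
Debt: weight = 237/453 = 0.5232; after-tax cost = 5.69% × (1 − 33.8%) = 3.7668%.
WACC = 0.4768 × 7.7810% + 0.5232 × 3.7668% = 5.6808%.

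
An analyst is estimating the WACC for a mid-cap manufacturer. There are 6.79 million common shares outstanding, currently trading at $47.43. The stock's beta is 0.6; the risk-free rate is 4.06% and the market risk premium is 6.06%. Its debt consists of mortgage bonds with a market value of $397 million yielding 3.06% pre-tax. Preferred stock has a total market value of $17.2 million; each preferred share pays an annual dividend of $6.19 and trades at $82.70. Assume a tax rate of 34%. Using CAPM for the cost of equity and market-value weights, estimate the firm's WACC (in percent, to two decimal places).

4.63%

Cost of equity via CAPM: Re = 4.06% + 0.6 × 6.06% = 7.6960%.
Cost of preferred: Rp = 6.19 / 82.7 = 7.4849%.
Market value of equity E = 47.43 × 6.79m = 322.0497m.
Total capital V = 322.0497 + 17.2 + 397 = 736.2497.
Equity: weight = 322.0497/736.2497 = 0.4374; cost = 7.696%.
Preferred: weight = 17.2/736.2497 = 0.0234; cost = 7.4849%.
Mortgage bonds: weight = 397/736.2497 = 0.5392; after-tax cost = 3.06% × (1 − 34%) = 2.0196%.
WACC = 0.4374 × 7.6960% + 0.0234 × 7.4849% + 0.5392 × 2.0196% = 4.6302%.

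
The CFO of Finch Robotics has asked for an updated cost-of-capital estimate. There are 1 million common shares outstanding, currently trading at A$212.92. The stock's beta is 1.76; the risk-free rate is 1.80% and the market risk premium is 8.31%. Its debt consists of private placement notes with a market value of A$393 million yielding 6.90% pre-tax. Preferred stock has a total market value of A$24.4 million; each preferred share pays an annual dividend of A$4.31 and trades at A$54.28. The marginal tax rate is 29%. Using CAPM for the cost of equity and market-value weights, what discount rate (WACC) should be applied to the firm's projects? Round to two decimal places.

Cost of equity via CAPM: Re = 1.8% + 1.76 × 8.31% = 16.4256%.
Cost of preferred: Rp = 4.31 / 54.28 = 7.9403%.
Market value of equity E = 212.92 × 1m = 212.92m.
Total capital V = 212.92 + 24.4 + 393 = 630.32.
Equity: weight = 212.92/630.32 = 0.3378; cost = 16.4256%.
Preferred: weight = 24.4/630.32 = 0.0387; cost = 7.9403%.
Private placement notes: weight = 393/630.32 = 0.6235; after-tax cost = 6.9% × (1 − 29%) = 4.8990%.
WACC = 0.3378 × 16.4256% + 0.0387 × 7.9403% + 0.6235 × 4.8990% = 8.9104%.

8.91%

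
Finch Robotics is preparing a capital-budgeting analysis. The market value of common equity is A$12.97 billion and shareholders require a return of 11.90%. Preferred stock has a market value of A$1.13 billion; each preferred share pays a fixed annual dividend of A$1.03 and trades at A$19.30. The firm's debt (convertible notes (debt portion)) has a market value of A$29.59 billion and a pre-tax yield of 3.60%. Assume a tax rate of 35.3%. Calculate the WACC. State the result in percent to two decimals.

5.25%

Cost of preferred: Rp = 1.03 / 19.3 = 5.3368%.
Total capital V = 12.97 + 1.13 + 29.59 = 43.69.
Equity: weight = 12.97/43.69 = 0.2969; cost = 11.9%.
Preferred: weight = 1.13/43.69 = 0.0259; cost = 5.3368%.
Convertible notes (debt portion): weight = 29.59/43.69 = 0.6773; after-tax cost = 3.6% × (1 − 35.3%) = 2.3292%.
WACC = 0.2969 × 11.9000% + 0.0259 × 5.3368% + 0.6773 × 2.3292% = 5.2482%.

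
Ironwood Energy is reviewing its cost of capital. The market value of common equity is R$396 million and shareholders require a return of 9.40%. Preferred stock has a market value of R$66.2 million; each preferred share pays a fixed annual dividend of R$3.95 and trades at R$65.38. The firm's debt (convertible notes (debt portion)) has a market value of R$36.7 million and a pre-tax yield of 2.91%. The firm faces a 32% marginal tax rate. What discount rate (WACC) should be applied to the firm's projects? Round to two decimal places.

Cost of preferred: Rp = 3.95 / 65.38 = 6.0416%.
Total capital V = 396 + 66.2 + 36.7 = 498.9.
Equity: weight = 396/498.9 = 0.7937; cost = 9.4%.
Preferred: weight = 66.2/498.9 = 0.1327; cost = 6.0416%.
Convertible notes (debt portion): weight = 36.7/498.9 = 0.0736; after-tax cost = 2.91% × (1 − 32%) = 1.9788%.
WACC = 0.7937 × 9.4000% + 0.1327 × 6.0416% + 0.0736 × 1.9788% = 8.4085%.

8.41%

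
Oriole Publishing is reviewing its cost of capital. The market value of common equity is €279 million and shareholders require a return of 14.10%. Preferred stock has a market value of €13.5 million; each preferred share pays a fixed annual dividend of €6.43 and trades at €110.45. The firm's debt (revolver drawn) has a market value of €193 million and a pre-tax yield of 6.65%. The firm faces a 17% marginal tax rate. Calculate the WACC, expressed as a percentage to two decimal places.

10.46%

Cost of preferred: Rp = 6.43 / 110.45 = 5.8216%.
Total capital V = 279 + 13.5 + 193 = 485.5.
Equity: weight = 279/485.5 = 0.5747; cost = 14.1%.
Preferred: weight = 13.5/485.5 = 0.0278; cost = 5.8216%.
Revolver drawn: weight = 193/485.5 = 0.3975; after-tax cost = 6.65% × (1 − 17%) = 5.5195%.
WACC = 0.5747 × 14.1000% + 0.0278 × 5.8216% + 0.3975 × 5.5195% = 10.4588%.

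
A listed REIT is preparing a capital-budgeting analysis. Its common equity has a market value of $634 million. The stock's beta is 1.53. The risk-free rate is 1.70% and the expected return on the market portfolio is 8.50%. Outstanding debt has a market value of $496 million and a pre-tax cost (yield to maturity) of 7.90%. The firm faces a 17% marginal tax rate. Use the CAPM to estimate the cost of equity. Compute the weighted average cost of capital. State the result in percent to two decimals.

9.67%

Market risk premium = 8.5% − 1.7% = 6.8%.
Cost of equity via CAPM: Re = 1.7% + 1.53 × 6.8% = 12.1040%.
Total capital V = 634 + 496 = 1130.
Equity: weight = 634/1130 = 0.5611; cost = 12.104%.
Debt: weight = 496/1130 = 0.4389; after-tax cost = 7.9% × (1 − 17%) = 6.5570%.
WACC = 0.5611 × 12.1040% + 0.4389 × 6.5570% = 9.6692%.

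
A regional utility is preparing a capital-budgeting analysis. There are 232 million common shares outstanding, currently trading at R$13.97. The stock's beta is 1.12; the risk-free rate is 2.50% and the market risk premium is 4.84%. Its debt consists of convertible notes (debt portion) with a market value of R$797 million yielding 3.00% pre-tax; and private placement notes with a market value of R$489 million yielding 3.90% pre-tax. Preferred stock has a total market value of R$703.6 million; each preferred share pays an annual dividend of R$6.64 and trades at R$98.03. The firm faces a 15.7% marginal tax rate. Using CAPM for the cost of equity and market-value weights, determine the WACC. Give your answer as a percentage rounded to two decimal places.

Cost of equity via CAPM: Re = 2.5% + 1.12 × 4.84% = 7.9208%.
Cost of preferred: Rp = 6.64 / 98.03 = 6.7734%.
Market value of equity E = 13.97 × 232m = 3241.04m.
Total capital V = 3241.04 + 703.6 + 797 + 489 = 5230.64.
Equity: weight = 3241.04/5230.64 = 0.6196; cost = 7.9208%.
Preferred: weight = 703.6/5230.64 = 0.1345; cost = 6.7734%.
Convertible notes (debt portion): weight = 797/5230.64 = 0.1524; after-tax cost = 3% × (1 − 15.7%) = 2.5290%.
Private placement notes: weight = 489/5230.64 = 0.0935; after-tax cost = 3.9% × (1 − 15.7%) = 3.2877%.
WACC = 0.6196 × 7.9208% + 0.1345 × 6.7734% + 0.1524 × 2.5290% + 0.0935 × 3.2877% = 6.5118%.

6.51%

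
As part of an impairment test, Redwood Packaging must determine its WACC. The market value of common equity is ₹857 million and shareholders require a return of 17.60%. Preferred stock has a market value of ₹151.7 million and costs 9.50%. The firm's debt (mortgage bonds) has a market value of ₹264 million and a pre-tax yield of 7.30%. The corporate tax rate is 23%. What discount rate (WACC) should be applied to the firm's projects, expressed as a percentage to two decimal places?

Total capital V = 857 + 151.7 + 264 = 1272.7.
Equity: weight = 857/1272.7 = 0.6734; cost = 17.6%.
Preferred: weight = 151.7/1272.7 = 0.1192; cost = 9.5%.
Mortgage bonds: weight = 264/1272.7 = 0.2074; after-tax cost = 7.3% × (1 − 23%) = 5.6210%.
WACC = 0.6734 × 17.6000% + 0.1192 × 9.5000% + 0.2074 × 5.6210% = 14.1497%.

14.15%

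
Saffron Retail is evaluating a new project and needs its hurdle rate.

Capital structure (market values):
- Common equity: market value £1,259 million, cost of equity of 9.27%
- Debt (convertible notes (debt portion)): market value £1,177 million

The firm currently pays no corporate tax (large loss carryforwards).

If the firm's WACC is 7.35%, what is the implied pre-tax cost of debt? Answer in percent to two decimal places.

5.30%

Total capital V = 1259 + 1177 = 2436.
Equity weight = 1259/2436 = 0.5168.
Convertible notes (debt portion) weight = 1177/2436 = 0.4832.
Equity contribution = 0.5168 × 9.27% = 4.7910%.
Remaining for debt = 7.35% − 4.7910% = 2.5590%.
Rd × (1 − 0%) × 0.4832 = 2.5590%  ⇒  Rd = 5.2962%.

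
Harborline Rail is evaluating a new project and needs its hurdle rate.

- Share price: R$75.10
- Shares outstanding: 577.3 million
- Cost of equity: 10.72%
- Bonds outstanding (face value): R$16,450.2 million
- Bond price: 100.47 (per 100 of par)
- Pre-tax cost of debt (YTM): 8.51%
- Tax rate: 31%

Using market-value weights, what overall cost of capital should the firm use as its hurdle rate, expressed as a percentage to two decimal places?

9.38%

Market value of equity E = 75.1 × 577.3m = 43355.23m. Market value of debt D = 16450.2m × 100.47/100 = 16527.51594m.
Total capital V = 43355.23 + 16527.51594 = 59882.74594.
Equity: weight = 43355.23/59882.74594 = 0.7240; cost = 10.72%.
Bonds outstanding: weight = 16527.51594/59882.74594 = 0.2760; after-tax cost = 8.51% × (1 − 31%) = 5.8719%.
WACC = 0.7240 × 10.7200% + 0.2760 × 5.8719% = 9.3819%.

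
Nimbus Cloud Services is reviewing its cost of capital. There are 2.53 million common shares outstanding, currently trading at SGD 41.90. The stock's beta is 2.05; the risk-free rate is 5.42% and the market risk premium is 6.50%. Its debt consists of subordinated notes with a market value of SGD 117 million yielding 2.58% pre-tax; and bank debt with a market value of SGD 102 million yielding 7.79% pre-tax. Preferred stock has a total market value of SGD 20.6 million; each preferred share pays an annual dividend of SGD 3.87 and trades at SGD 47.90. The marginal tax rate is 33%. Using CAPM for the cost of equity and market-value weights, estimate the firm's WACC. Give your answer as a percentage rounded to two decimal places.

Cost of equity via CAPM: Re = 5.42% + 2.05 × 6.5% = 18.7450%.
Cost of preferred: Rp = 3.87 / 47.9 = 8.0793%.
Market value of equity E = 41.9 × 2.53m = 106.007m.
Total capital V = 106.007 + 20.6 + 117 + 102 = 345.607.
Equity: weight = 106.007/345.607 = 0.3067; cost = 18.745%.
Preferred: weight = 20.6/345.607 = 0.0596; cost = 8.0793%.
Subordinated notes: weight = 117/345.607 = 0.3385; after-tax cost = 2.58% × (1 − 33%) = 1.7286%.
Bank debt: weight = 102/345.607 = 0.2951; after-tax cost = 7.79% × (1 − 33%) = 5.2193%.
WACC = 0.3067 × 18.7450% + 0.0596 × 8.0793% + 0.3385 × 1.7286% + 0.2951 × 5.2193% = 8.3567%.

8.36%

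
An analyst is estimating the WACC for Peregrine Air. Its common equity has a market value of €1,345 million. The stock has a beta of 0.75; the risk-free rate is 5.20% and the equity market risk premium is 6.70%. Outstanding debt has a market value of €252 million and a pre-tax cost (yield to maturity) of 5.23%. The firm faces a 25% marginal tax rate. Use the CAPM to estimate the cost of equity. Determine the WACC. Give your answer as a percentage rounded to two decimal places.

9.23%

Cost of equity via CAPM: Re = 5.2% + 0.75 × 6.7% = 10.2250%.
Total capital V = 1345 + 252 = 1597.
Equity: weight = 1345/1597 = 0.8422; cost = 10.225%.
Debt: weight = 252/1597 = 0.1578; after-tax cost = 5.23% × (1 − 25%) = 3.9225%.
WACC = 0.8422 × 10.2250% + 0.1578 × 3.9225% = 9.2305%.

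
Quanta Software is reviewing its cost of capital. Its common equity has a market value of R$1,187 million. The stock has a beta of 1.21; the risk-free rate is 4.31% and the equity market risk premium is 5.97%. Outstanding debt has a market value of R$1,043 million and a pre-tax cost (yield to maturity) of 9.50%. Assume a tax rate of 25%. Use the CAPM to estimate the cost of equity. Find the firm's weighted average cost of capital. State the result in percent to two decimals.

Cost of equity via CAPM: Re = 4.31% + 1.21 × 5.97% = 11.5337%.
Total capital V = 1187 + 1043 = 2230.
Equity: weight = 1187/2230 = 0.5323; cost = 11.5337%.
Debt: weight = 1043/2230 = 0.4677; after-tax cost = 9.5% × (1 − 25%) = 7.1250%.
WACC = 0.5323 × 11.5337% + 0.4677 × 7.1250% = 9.4717%.

9.47%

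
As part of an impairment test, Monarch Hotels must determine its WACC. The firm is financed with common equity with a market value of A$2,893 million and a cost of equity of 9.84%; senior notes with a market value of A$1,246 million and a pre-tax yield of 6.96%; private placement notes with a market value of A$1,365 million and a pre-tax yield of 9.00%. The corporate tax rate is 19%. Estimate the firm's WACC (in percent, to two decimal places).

8.26%

Total capital V = 2893 + 1246 + 1365 = 5504.
Equity: weight = 2893/5504 = 0.5256; cost = 9.84%.
Senior notes: weight = 1246/5504 = 0.2264; after-tax cost = 6.96% × (1 − 19%) = 5.6376%.
Private placement notes: weight = 1365/5504 = 0.2480; after-tax cost = 9% × (1 − 19%) = 7.2900%.
WACC = 0.5256 × 9.8400% + 0.2264 × 5.6376% + 0.2480 × 7.2900% = 8.2563%.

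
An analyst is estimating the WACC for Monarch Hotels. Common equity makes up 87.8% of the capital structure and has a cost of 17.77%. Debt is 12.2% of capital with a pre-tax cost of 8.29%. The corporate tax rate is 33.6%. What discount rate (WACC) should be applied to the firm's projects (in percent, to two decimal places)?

16.27%

After-tax cost of debt = 8.29% × (1 − 33.6%) = 5.5046%.
WACC = 0.878 × 17.7700% + 0.122 × 5.5046% = 16.2736%.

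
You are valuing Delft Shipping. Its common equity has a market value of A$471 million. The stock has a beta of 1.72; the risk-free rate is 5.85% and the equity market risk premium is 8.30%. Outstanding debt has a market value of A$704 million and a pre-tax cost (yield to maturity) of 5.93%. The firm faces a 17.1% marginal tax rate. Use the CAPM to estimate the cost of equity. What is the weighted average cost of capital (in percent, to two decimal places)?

11.01%

Cost of equity via CAPM: Re = 5.85% + 1.72 × 8.3% = 20.1260%.
Total capital V = 471 + 704 = 1175.
Equity: weight = 471/1175 = 0.4009; cost = 20.126%.
Debt: weight = 704/1175 = 0.5991; after-tax cost = 5.93% × (1 − 17.1%) = 4.9160%.
WACC = 0.4009 × 20.1260% + 0.5991 × 4.9160% = 11.0129%.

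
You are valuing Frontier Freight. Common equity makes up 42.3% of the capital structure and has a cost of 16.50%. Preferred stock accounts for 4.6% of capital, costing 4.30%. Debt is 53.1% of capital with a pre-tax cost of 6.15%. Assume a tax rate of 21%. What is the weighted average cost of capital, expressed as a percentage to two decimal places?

9.76%

After-tax cost of debt = 6.15% × (1 − 21%) = 4.8585%.
WACC = 0.423 × 16.5000% + 0.046 × 4.3000% + 0.531 × 4.8585% = 9.7572%.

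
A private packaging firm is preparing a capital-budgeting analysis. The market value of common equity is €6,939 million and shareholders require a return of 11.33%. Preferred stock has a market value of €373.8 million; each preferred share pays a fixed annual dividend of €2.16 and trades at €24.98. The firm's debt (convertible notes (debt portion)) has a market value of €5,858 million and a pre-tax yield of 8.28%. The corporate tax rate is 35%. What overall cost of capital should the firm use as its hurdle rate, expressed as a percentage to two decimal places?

Cost of preferred: Rp = 2.16 / 24.98 = 8.6469%.
Total capital V = 6939 + 373.8 + 5858 = 13170.8.
Equity: weight = 6939/13170.8 = 0.5268; cost = 11.33%.
Preferred: weight = 373.8/13170.8 = 0.0284; cost = 8.6469%.
Convertible notes (debt portion): weight = 5858/13170.8 = 0.4448; after-tax cost = 8.28% × (1 − 35%) = 5.3820%.
WACC = 0.5268 × 11.3300% + 0.0284 × 8.6469% + 0.4448 × 5.3820% = 8.6083%.

8.61%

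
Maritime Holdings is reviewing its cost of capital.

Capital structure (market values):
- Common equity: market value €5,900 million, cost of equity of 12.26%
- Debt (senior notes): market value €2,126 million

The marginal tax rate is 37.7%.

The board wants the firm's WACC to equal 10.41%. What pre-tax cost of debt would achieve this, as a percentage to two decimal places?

8.47%

Total capital V = 5900 + 2126 = 8026.
Equity weight = 5900/8026 = 0.7351.
Senior notes weight = 2126/8026 = 0.2649.
Equity contribution = 0.7351 × 12.26% = 9.0125%.
Remaining for debt = 10.41% − 9.0125% = 1.3975%.
Rd × (1 − 37.7%) × 0.2649 = 1.3975%  ⇒  Rd = 8.4686%.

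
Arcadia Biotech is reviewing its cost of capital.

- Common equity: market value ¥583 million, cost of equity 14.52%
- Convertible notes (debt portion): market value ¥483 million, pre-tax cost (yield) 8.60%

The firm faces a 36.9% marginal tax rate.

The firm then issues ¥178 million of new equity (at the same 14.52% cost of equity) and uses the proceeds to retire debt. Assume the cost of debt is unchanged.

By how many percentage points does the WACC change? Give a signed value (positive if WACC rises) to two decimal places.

+1.52 pp

Current WACC:
Total capital V = 583 + 483 = 1066.
Equity: weight = 583/1066 = 0.5469; cost = 14.52%.
Convertible notes (debt portion): weight = 483/1066 = 0.4531; after-tax cost = 8.6% × (1 − 36.9%) = 5.4266%.
WACC = 0.5469 × 14.5200% + 0.4531 × 5.4266% = 10.3998%.
After the change:
Total capital V = 761 + 305 = 1066.
Equity: weight = 761/1066 = 0.7139; cost = 14.52%.
Convertible notes (debt portion): weight = 305/1066 = 0.2861; after-tax cost = 8.6% × (1 − 36.9%) = 5.4266%.
WACC = 0.7139 × 14.5200% + 0.2861 × 5.4266% = 11.9182%.
Change in WACC = 11.9182% − 10.3998% = 1.5184 pp.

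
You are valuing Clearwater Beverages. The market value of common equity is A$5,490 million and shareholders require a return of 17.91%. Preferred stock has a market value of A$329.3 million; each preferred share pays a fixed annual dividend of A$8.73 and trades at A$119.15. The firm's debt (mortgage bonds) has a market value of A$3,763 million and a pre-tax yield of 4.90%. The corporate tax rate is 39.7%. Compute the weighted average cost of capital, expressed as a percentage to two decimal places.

11.67%

Cost of preferred: Rp = 8.73 / 119.15 = 7.3269%.
Total capital V = 5490 + 329.3 + 3763 = 9582.3.
Equity: weight = 5490/9582.3 = 0.5729; cost = 17.91%.
Preferred: weight = 329.3/9582.3 = 0.0344; cost = 7.3269%.
Mortgage bonds: weight = 3763/9582.3 = 0.3927; after-tax cost = 4.9% × (1 − 39.7%) = 2.9547%.
WACC = 0.5729 × 17.9100% + 0.0344 × 7.3269% + 0.3927 × 2.9547% = 11.6733%.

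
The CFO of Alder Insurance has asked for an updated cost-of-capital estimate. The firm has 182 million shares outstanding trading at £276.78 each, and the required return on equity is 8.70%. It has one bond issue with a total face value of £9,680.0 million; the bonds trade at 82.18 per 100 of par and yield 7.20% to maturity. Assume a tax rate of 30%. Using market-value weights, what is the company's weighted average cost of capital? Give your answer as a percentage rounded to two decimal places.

Market value of equity E = 276.78 × 182m = 50373.96m. Market value of debt D = 9680m × 82.18/100 = 7955.024m.
Total capital V = 50373.96 + 7955.024 = 58328.984.
Equity: weight = 50373.96/58328.984 = 0.8636; cost = 8.7%.
Bonds outstanding: weight = 7955.024/58328.984 = 0.1364; after-tax cost = 7.2% × (1 − 30%) = 5.0400%.
WACC = 0.8636 × 8.7000% + 0.1364 × 5.0400% = 8.2008%.

8.20%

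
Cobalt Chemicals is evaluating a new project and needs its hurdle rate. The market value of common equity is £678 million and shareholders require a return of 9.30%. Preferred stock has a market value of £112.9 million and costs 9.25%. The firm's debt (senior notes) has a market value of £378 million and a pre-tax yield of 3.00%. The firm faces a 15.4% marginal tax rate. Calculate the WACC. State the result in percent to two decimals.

Total capital V = 678 + 112.9 + 378 = 1168.9.
Equity: weight = 678/1168.9 = 0.5800; cost = 9.3%.
Preferred: weight = 112.9/1168.9 = 0.0966; cost = 9.25%.
Senior notes: weight = 378/1168.9 = 0.3234; after-tax cost = 3% × (1 − 15.4%) = 2.5380%.
WACC = 0.5800 × 9.3000% + 0.0966 × 9.2500% + 0.3234 × 2.5380% = 7.1085%.

7.11%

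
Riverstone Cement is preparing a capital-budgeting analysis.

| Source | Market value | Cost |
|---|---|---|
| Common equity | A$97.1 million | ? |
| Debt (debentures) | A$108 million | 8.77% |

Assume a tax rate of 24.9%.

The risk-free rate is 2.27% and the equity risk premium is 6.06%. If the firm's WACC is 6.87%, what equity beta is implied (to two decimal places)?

0.81

Total capital V = 97.1 + 108 = 205.1.
Equity weight = 97.1/205.1 = 0.4734.
Debentures weight = 108/205.1 = 0.5266.
Debt contribution = 0.5266 × 8.77% × (1 − 24.9%) = 3.4681%.
Required equity contribution = 6.87% − 3.4681% = 3.4019%  ⇒  Re = 7.1856%.
CAPM: 7.1856% = 2.27% + β × 6.06%  ⇒  β = 0.8112.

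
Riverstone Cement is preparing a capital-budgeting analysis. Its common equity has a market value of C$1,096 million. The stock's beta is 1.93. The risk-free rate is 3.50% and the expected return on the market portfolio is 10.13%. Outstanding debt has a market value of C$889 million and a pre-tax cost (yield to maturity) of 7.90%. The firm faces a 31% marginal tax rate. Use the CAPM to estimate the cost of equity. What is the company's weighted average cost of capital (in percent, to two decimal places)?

Market risk premium = 10.13% − 3.5% = 6.63%.
Cost of equity via CAPM: Re = 3.5% + 1.93 × 6.63% = 16.2959%.
Total capital V = 1096 + 889 = 1985.
Equity: weight = 1096/1985 = 0.5521; cost = 16.2959%.
Debt: weight = 889/1985 = 0.4479; after-tax cost = 7.9% × (1 − 31%) = 5.4510%.
WACC = 0.5521 × 16.2959% + 0.4479 × 5.4510% = 11.4389%.

11.44%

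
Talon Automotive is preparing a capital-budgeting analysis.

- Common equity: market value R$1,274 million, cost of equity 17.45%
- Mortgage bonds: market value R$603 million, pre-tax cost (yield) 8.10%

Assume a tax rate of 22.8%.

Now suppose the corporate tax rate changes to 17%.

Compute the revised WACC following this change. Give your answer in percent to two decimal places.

14.00%

After the change:
Total capital V = 1274 + 603 = 1877.
Equity: weight = 1274/1877 = 0.6787; cost = 17.45%.
Mortgage bonds: weight = 603/1877 = 0.3213; after-tax cost = 8.1% × (1 − 17%) = 6.7230%.
WACC = 0.6787 × 17.4500% + 0.3213 × 6.7230% = 14.0039%.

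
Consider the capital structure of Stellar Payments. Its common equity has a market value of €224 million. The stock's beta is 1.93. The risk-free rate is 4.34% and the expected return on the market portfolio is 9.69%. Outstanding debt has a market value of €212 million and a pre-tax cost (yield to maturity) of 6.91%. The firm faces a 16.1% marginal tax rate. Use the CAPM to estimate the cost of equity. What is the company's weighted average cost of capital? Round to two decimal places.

Market risk premium = 9.69% − 4.34% = 5.35%.
Cost of equity via CAPM: Re = 4.34% + 1.93 × 5.35% = 14.6655%.
Total capital V = 224 + 212 = 436.
Equity: weight = 224/436 = 0.5138; cost = 14.6655%.
Debt: weight = 212/436 = 0.4862; after-tax cost = 6.91% × (1 − 16.1%) = 5.7975%.
WACC = 0.5138 × 14.6655% + 0.4862 × 5.7975% = 10.3535%.

10.35%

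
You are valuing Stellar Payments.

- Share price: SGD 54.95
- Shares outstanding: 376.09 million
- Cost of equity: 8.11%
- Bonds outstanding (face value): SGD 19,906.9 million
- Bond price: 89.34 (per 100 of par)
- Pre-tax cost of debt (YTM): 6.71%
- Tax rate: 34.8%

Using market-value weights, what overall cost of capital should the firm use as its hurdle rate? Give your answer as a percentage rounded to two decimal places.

Market value of equity E = 54.95 × 376.09m = 20666.1455m. Market value of debt D = 19906.9m × 89.34/100 = 17784.82446m.
Total capital V = 20666.1455 + 17784.82446 = 38450.96996.
Equity: weight = 20666.1455/38450.96996 = 0.5375; cost = 8.11%.
Bonds outstanding: weight = 17784.82446/38450.96996 = 0.4625; after-tax cost = 6.71% × (1 − 34.8%) = 4.3749%.
WACC = 0.5375 × 8.1100% + 0.4625 × 4.3749% = 6.3824%.

6.38%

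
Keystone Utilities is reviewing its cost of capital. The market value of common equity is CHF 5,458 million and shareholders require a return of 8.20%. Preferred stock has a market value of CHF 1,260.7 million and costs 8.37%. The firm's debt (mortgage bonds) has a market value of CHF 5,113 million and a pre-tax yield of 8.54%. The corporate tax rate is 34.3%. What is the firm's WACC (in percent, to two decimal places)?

7.10%

Total capital V = 5458 + 1260.7 + 5113 = 11831.7.
Equity: weight = 5458/11831.7 = 0.4613; cost = 8.2%.
Preferred: weight = 1260.7/11831.7 = 0.1066; cost = 8.37%.
Mortgage bonds: weight = 5113/11831.7 = 0.4321; after-tax cost = 8.54% × (1 − 34.3%) = 5.6108%.
WACC = 0.4613 × 8.2000% + 0.1066 × 8.3700% + 0.4321 × 5.6108% = 7.0992%.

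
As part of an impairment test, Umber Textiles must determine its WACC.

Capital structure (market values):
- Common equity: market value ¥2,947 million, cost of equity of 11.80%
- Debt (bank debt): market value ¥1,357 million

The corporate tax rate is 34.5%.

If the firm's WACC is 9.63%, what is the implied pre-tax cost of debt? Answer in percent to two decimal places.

7.51%

Total capital V = 2947 + 1357 = 4304.
Equity weight = 2947/4304 = 0.6847.
Bank debt weight = 1357/4304 = 0.3153.
Equity contribution = 0.6847 × 11.8% = 8.0796%.
Remaining for debt = 9.63% − 8.0796% = 1.5504%.
Rd × (1 − 34.5%) × 0.3153 = 1.5504%  ⇒  Rd = 7.5075%.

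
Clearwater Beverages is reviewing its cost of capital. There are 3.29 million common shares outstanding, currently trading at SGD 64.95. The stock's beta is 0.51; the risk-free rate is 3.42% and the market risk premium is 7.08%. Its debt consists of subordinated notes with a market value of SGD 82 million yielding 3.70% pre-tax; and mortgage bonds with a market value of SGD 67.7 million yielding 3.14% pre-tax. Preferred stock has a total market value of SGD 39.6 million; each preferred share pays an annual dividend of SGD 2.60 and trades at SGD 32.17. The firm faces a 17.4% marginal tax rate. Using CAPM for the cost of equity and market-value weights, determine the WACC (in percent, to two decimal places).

5.58%

Cost of equity via CAPM: Re = 3.42% + 0.51 × 7.08% = 7.0308%.
Cost of preferred: Rp = 2.6 / 32.17 = 8.0821%.
Market value of equity E = 64.95 × 3.29m = 213.6855m.
Total capital V = 213.6855 + 39.6 + 82 + 67.7 = 402.9855.
Equity: weight = 213.6855/402.9855 = 0.5303; cost = 7.0308%.
Preferred: weight = 39.6/402.9855 = 0.0983; cost = 8.0821%.
Subordinated notes: weight = 82/402.9855 = 0.2035; after-tax cost = 3.7% × (1 − 17.4%) = 3.0562%.
Mortgage bonds: weight = 67.7/402.9855 = 0.1680; after-tax cost = 3.14% × (1 − 17.4%) = 2.5936%.
WACC = 0.5303 × 7.0308% + 0.0983 × 8.0821% + 0.2035 × 3.0562% + 0.1680 × 2.5936% = 5.5799%.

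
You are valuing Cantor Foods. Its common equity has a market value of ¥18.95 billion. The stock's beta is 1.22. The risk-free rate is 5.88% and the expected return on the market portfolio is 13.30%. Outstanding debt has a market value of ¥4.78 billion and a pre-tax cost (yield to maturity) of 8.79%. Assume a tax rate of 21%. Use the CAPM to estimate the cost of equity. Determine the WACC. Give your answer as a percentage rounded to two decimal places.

Market risk premium = 13.3% − 5.88% = 7.42%.
Cost of equity via CAPM: Re = 5.88% + 1.22 × 7.42% = 14.9324%.
Total capital V = 18.95 + 4.78 = 23.73.
Equity: weight = 18.95/23.73 = 0.7986; cost = 14.9324%.
Debt: weight = 4.78/23.73 = 0.2014; after-tax cost = 8.79% × (1 − 21%) = 6.9441%.
WACC = 0.7986 × 14.9324% + 0.2014 × 6.9441% = 13.3233%.

13.32%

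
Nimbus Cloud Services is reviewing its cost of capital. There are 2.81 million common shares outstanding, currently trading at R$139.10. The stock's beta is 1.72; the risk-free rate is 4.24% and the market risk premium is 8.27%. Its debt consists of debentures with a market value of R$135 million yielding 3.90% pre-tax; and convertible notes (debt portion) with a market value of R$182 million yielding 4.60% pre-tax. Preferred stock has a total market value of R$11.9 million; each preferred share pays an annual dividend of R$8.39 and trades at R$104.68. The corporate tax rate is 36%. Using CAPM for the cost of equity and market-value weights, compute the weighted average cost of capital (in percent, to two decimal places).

Cost of equity via CAPM: Re = 4.24% + 1.72 × 8.27% = 18.4644%.
Cost of preferred: Rp = 8.39 / 104.68 = 8.0149%.
Market value of equity E = 139.1 × 2.81m = 390.871m.
Total capital V = 390.871 + 11.9 + 135 + 182 = 719.771.
Equity: weight = 390.871/719.771 = 0.5430; cost = 18.4644%.
Preferred: weight = 11.9/719.771 = 0.0165; cost = 8.0149%.
Debentures: weight = 135/719.771 = 0.1876; after-tax cost = 3.9% × (1 − 36%) = 2.4960%.
Convertible notes (debt portion): weight = 182/719.771 = 0.2529; after-tax cost = 4.6% × (1 − 36%) = 2.9440%.
WACC = 0.5430 × 18.4644% + 0.0165 × 8.0149% + 0.1876 × 2.4960% + 0.2529 × 2.9440% = 11.3722%.

11.37%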